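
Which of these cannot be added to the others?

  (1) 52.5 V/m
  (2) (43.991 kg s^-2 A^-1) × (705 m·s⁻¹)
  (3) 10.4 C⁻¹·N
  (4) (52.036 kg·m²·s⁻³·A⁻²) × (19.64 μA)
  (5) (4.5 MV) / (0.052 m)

Reduce each to base SI dimensions:
  (1) V·m⁻¹ = J·C⁻¹·m⁻¹ = kg·m·s⁻³·A⁻¹
  (2) [kg·s⁻²·A⁻¹] · [m·s⁻¹] = kg·m·s⁻³·A⁻¹
  (3) N·C⁻¹ = kg·m·s⁻²·(s·A)⁻¹ = kg·m·s⁻³·A⁻¹
  (4) [kg·m²·s⁻³·A⁻²] · [A] = kg·m²·s⁻³·A⁻¹
  (5) [kg·m²·s⁻³·A⁻¹] / [m] = kg·m·s⁻³·A⁻¹
All reduce to kg·m·s⁻³·A⁻¹ except (4), which is kg·m²·s⁻³·A⁻¹.

(4)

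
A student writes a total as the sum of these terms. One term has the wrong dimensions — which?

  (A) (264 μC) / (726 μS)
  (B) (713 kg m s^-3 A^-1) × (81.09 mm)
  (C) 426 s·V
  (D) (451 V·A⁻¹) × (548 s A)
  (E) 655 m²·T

(B)

Expand each in SI base units:
  (A) [s·A] / [kg⁻¹·m⁻²·s³·A²] = kg·m²·s⁻²·A⁻¹
  (B) [kg·m·s⁻³·A⁻¹] · [m] = kg·m²·s⁻³·A⁻¹
  (C) V·s = J·C⁻¹·s = kg·m²·s⁻²·A⁻¹
  (D) [kg·m²·s⁻³·A⁻²] · [s·A] = kg·m²·s⁻²·A⁻¹
  (E) T·m² = Wb·m⁻²·m² = kg·m²·s⁻²·A⁻¹
All reduce to kg·m²·s⁻²·A⁻¹ except (B), which is kg·m²·s⁻³·A⁻¹.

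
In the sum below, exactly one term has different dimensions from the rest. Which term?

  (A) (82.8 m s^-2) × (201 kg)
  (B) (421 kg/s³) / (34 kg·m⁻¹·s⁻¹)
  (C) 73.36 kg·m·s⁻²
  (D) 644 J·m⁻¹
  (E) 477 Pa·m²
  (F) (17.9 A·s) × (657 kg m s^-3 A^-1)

(B)

Reduce each to base SI dimensions:
  (A) [m·s⁻²] · [kg] = kg·m·s⁻²
  (B) [kg·s⁻³] / [kg·m⁻¹·s⁻¹] = m·s⁻²
  (C) kg·m·s⁻²
  (D) J·m⁻¹ = N·m·m⁻¹ = kg·m·s⁻²
  (E) Pa·m² = N·m⁻²·m² = kg·m·s⁻²
  (F) [s·A] · [kg·m·s⁻³·A⁻¹] = kg·m·s⁻²
All reduce to kg·m·s⁻² except (B), which is m·s⁻².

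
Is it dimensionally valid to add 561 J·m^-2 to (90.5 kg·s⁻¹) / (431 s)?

Yes

Work out the base dimensions of each:
  561 J·m^-2:  J·m⁻² = N·m·m⁻² = kg·s⁻²
  (90.5 kg·s⁻¹) / (431 s):  [kg·s⁻¹] / [s] = kg·s⁻²
Both are kg·s⁻², so they have the same dimensions and can be added.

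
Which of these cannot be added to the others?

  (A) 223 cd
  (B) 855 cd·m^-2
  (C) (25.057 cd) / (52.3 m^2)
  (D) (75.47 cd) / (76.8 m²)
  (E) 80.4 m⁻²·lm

(A)

Work out the base dimensions of each:
  (A) cd
  (B) cd·m⁻² = m⁻²·cd
  (C) [cd] / [m²] = m⁻²·cd
  (D) [cd] / [m²] = m⁻²·cd
  (E) lm·m⁻² = cd·m⁻² = m⁻²·cd
All reduce to m⁻²·cd except (A), which is cd.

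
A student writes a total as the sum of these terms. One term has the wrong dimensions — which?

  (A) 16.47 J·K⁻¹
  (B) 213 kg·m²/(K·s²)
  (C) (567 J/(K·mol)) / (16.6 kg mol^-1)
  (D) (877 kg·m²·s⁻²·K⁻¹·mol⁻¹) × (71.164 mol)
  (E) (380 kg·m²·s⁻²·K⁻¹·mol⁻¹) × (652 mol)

Expand each in SI base units:
  (A) J·K⁻¹ = N·m·K⁻¹ = kg·m²·s⁻²·K⁻¹
  (B) kg·m²·s⁻²·K⁻¹
  (C) [kg·m²·s⁻²·K⁻¹·mol⁻¹] / [kg·mol⁻¹] = m²·s⁻²·K⁻¹
  (D) [kg·m²·s⁻²·K⁻¹·mol⁻¹] · [mol] = kg·m²·s⁻²·K⁻¹
  (E) [kg·m²·s⁻²·K⁻¹·mol⁻¹] · [mol] = kg·m²·s⁻²·K⁻¹
All reduce to kg·m²·s⁻²·K⁻¹ except (C), which is m²·s⁻²·K⁻¹.

(C)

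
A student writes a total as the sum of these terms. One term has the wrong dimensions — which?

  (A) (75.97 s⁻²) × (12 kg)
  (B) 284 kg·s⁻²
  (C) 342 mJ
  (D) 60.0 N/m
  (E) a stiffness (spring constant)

In SI base units:
  (A) [s⁻²] · [kg] = kg·s⁻²
  (B) kg·s⁻²
  (C) J = N·m = kg·m²·s⁻²
  (D) N·m⁻¹ = kg·m·s⁻²·m⁻¹ = kg·s⁻²
  (E) [stiffness (spring constant)] = kg·s⁻²
All reduce to kg·s⁻² except (C), which is kg·m²·s⁻².

(C)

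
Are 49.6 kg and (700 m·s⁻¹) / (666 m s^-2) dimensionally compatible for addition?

No

Dimensions:
  49.6 kg:  kg
  (700 m·s⁻¹) / (666 m s^-2):  [m·s⁻¹] / [m·s⁻²] = s
kg ≠ s, so they cannot be added.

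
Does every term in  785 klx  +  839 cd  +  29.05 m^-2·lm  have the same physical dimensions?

Reduce each to base SI dimensions:
  785 klx:  lx = lm·m⁻² = m⁻²·cd
  839 cd:  cd
  29.05 m^-2·lm:  lm·m⁻² = cd·m⁻² = m⁻²·cd
The terms do not share a single dimension (cd vs m⁻²·cd).

No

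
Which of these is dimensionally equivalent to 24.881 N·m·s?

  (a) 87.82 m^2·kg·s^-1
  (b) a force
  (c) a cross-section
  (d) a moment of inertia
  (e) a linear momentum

(a)

Reference: N·m·s = kg·m·s⁻²·m·s = kg·m²·s⁻¹.
Each option:
  (a) kg·m²·s⁻¹  ← same
  (b) [force] = kg·m·s⁻²
  (c) [cross-section] = m²
  (d) [moment of inertia] = kg·m²
  (e) [linear momentum] = kg·m·s⁻¹
Only (a) matches kg·m²·s⁻¹.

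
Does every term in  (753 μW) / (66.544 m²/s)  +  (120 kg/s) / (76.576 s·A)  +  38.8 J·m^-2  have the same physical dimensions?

No

Expand each in SI base units:
  (753 μW) / (66.544 m²/s):  [kg·m²·s⁻³] / [m²·s⁻¹] = kg·s⁻²
  (120 kg/s) / (76.576 s·A):  [kg·s⁻¹] / [s·A] = kg·s⁻²·A⁻¹
  38.8 J·m^-2:  J·m⁻² = N·m·m⁻² = kg·s⁻²
The terms do not share a single dimension (kg·s⁻² vs kg·s⁻²·A⁻¹).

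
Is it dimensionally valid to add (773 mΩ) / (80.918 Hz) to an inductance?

Yes

Work out the base dimensions of each:
  (773 mΩ) / (80.918 Hz):  [kg·m²·s⁻³·A⁻²] / [s⁻¹] = kg·m²·s⁻²·A⁻²
  an inductance:  [inductance] = kg·m²·s⁻²·A⁻²
Both are kg·m²·s⁻²·A⁻², so they have the same dimensions and can be added.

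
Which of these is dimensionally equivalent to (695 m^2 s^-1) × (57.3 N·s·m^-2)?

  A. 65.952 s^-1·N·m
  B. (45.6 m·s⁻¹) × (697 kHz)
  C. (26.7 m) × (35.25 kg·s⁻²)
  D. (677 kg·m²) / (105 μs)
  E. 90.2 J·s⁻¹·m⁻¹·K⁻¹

Reference: [m²·s⁻¹] · [kg·m⁻¹·s⁻¹] = kg·m·s⁻².
Each option:
  A. N·m·s⁻¹ = kg·m·s⁻²·m·s⁻¹ = kg·m²·s⁻³
  B. [m·s⁻¹] · [s⁻¹] = m·s⁻²
  C. [m] · [kg·s⁻²] = kg·m·s⁻²  ← same
  D. [kg·m²] / [s] = kg·m²·s⁻¹
  E. J·s⁻¹·m⁻¹·K⁻¹ = N·m·s⁻¹·m⁻¹·K⁻¹ = kg·m·s⁻³·K⁻¹
Only C. matches kg·m·s⁻².

C.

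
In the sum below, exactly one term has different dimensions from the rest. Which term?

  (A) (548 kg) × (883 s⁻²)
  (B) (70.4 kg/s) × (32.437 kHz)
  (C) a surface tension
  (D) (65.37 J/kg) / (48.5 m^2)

Reduce each to base SI dimensions:
  (A) [kg] · [s⁻²] = kg·s⁻²
  (B) [kg·s⁻¹] · [s⁻¹] = kg·s⁻²
  (C) [surface tension] = kg·s⁻²
  (D) [m²·s⁻²] / [m²] = s⁻²
All reduce to kg·s⁻² except (D), which is s⁻².

(D)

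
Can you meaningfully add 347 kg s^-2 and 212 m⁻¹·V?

Work out the base dimensions of each:
  347 kg s^-2:  kg·s⁻²
  212 m⁻¹·V:  V·m⁻¹ = J·C⁻¹·m⁻¹ = kg·m·s⁻³·A⁻¹
kg·s⁻² ≠ kg·m·s⁻³·A⁻¹, so they cannot be added.

No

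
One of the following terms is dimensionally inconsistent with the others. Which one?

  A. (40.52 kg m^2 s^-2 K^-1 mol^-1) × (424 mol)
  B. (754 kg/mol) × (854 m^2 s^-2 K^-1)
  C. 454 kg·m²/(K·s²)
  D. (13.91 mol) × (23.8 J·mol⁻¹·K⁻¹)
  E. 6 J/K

B.

Work out the base dimensions of each:
  A. [kg·m²·s⁻²·K⁻¹·mol⁻¹] · [mol] = kg·m²·s⁻²·K⁻¹
  B. [kg·mol⁻¹] · [m²·s⁻²·K⁻¹] = kg·m²·s⁻²·K⁻¹·mol⁻¹
  C. kg·m²·s⁻²·K⁻¹
  D. [mol] · [kg·m²·s⁻²·K⁻¹·mol⁻¹] = kg·m²·s⁻²·K⁻¹
  E. J·K⁻¹ = N·m·K⁻¹ = kg·m²·s⁻²·K⁻¹
All reduce to kg·m²·s⁻²·K⁻¹ except B., which is kg·m²·s⁻²·K⁻¹·mol⁻¹.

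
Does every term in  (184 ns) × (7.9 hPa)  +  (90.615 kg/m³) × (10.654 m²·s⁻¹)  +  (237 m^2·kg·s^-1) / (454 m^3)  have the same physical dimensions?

Work out the base dimensions of each:
  (184 ns) × (7.9 hPa):  [s] · [kg·m⁻¹·s⁻²] = kg·m⁻¹·s⁻¹
  (90.615 kg/m³) × (10.654 m²·s⁻¹):  [kg·m⁻³] · [m²·s⁻¹] = kg·m⁻¹·s⁻¹
  (237 m^2·kg·s^-1) / (454 m^3):  [kg·m²·s⁻¹] / [m³] = kg·m⁻¹·s⁻¹
Every term reduces to kg·m⁻¹·s⁻¹.

Yes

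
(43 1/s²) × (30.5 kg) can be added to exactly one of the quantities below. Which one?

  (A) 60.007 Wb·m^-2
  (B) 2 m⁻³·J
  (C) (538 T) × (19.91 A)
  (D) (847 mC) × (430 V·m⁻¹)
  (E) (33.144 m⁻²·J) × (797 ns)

Reference: [s⁻²] · [kg] = kg·s⁻².
Each option:
  (A) Wb·m⁻² = V·s·m⁻² = kg·s⁻²·A⁻¹
  (B) J·m⁻³ = N·m·m⁻³ = kg·m⁻¹·s⁻²
  (C) [kg·s⁻²·A⁻¹] · [A] = kg·s⁻²  ← same
  (D) [s·A] · [kg·m·s⁻³·A⁻¹] = kg·m·s⁻²
  (E) [kg·s⁻²] · [s] = kg·s⁻¹
Only (C) matches kg·s⁻².

(C)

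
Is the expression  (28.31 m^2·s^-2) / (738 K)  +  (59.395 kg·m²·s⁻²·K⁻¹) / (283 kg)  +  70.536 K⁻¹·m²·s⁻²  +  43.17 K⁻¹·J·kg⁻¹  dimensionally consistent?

Work out the base dimensions of each:
  (28.31 m^2·s^-2) / (738 K):  [m²·s⁻²] / [K] = m²·s⁻²·K⁻¹
  (59.395 kg·m²·s⁻²·K⁻¹) / (283 kg):  [kg·m²·s⁻²·K⁻¹] / [kg] = m²·s⁻²·K⁻¹
  70.536 K⁻¹·m²·s⁻²:  m²·s⁻²·K⁻¹
  43.17 K⁻¹·J·kg⁻¹:  J·kg⁻¹·K⁻¹ = N·m·kg⁻¹·K⁻¹ = m²·s⁻²·K⁻¹
Every term reduces to m²·s⁻²·K⁻¹.

Yes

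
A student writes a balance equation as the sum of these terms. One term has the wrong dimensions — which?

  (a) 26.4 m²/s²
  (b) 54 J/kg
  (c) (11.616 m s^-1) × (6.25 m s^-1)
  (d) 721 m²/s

(d)

Dimensions:
  (a) m²·s⁻²
  (b) J·kg⁻¹ = N·m·kg⁻¹ = m²·s⁻²
  (c) [m·s⁻¹] · [m·s⁻¹] = m²·s⁻²
  (d) m²·s⁻¹
All reduce to m²·s⁻² except (d), which is m²·s⁻¹.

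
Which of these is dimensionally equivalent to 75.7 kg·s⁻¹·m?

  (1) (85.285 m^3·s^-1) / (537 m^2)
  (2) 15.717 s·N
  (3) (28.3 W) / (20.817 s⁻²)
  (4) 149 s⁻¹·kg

(2)

Reference: kg·m·s⁻¹.
Each option:
  (1) [m³·s⁻¹] / [m²] = m·s⁻¹
  (2) N·s = kg·m·s⁻²·s = kg·m·s⁻¹  ← same
  (3) [kg·m²·s⁻³] / [s⁻²] = kg·m²·s⁻¹
  (4) kg·s⁻¹
Only (2) matches kg·m·s⁻¹.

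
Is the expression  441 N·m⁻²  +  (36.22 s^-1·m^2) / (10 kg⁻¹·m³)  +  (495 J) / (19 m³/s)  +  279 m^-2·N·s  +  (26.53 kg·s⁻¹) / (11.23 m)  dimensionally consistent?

No

Dimensions:
  441 N·m⁻²:  N·m⁻² = kg·m·s⁻²·m⁻² = kg·m⁻¹·s⁻²
  (36.22 s^-1·m^2) / (10 kg⁻¹·m³):  [m²·s⁻¹] / [kg⁻¹·m³] = kg·m⁻¹·s⁻¹
  (495 J) / (19 m³/s):  [kg·m²·s⁻²] / [m³·s⁻¹] = kg·m⁻¹·s⁻¹
  279 m^-2·N·s:  N·s·m⁻² = kg·m·s⁻²·s·m⁻² = kg·m⁻¹·s⁻¹
  (26.53 kg·s⁻¹) / (11.23 m):  [kg·s⁻¹] / [m] = kg·m⁻¹·s⁻¹
The terms do not share a single dimension (kg·m⁻¹·s⁻² vs kg·m⁻¹·s⁻¹).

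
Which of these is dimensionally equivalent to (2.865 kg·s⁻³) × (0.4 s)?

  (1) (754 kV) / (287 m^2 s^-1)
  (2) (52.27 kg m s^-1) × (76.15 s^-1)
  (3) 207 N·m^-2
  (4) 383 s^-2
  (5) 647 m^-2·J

Reference: [kg·s⁻³] · [s] = kg·s⁻².
Each option:
  (1) [kg·m²·s⁻³·A⁻¹] / [m²·s⁻¹] = kg·s⁻²·A⁻¹
  (2) [kg·m·s⁻¹] · [s⁻¹] = kg·m·s⁻²
  (3) N·m⁻² = kg·m·s⁻²·m⁻² = kg·m⁻¹·s⁻²
  (4) s⁻²
  (5) J·m⁻² = N·m·m⁻² = kg·s⁻²  ← same
Only (5) matches kg·s⁻².

(5)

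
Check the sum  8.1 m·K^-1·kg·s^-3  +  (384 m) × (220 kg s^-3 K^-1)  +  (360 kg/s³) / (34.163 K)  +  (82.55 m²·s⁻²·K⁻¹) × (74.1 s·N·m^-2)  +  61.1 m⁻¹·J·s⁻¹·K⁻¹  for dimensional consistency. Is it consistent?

Dimensions:
  8.1 m·K^-1·kg·s^-3:  kg·m·s⁻³·K⁻¹
  (384 m) × (220 kg s^-3 K^-1):  [m] · [kg·s⁻³·K⁻¹] = kg·m·s⁻³·K⁻¹
  (360 kg/s³) / (34.163 K):  [kg·s⁻³] / [K] = kg·s⁻³·K⁻¹
  (82.55 m²·s⁻²·K⁻¹) × (74.1 s·N·m^-2):  [m²·s⁻²·K⁻¹] · [kg·m⁻¹·s⁻¹] = kg·m·s⁻³·K⁻¹
  61.1 m⁻¹·J·s⁻¹·K⁻¹:  J·s⁻¹·m⁻¹·K⁻¹ = N·m·s⁻¹·m⁻¹·K⁻¹ = kg·m·s⁻³·K⁻¹
The terms do not share a single dimension (kg·m·s⁻³·K⁻¹ vs kg·s⁻³·K⁻¹).

No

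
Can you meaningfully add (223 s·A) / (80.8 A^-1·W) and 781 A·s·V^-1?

Expand each in SI base units:
  (223 s·A) / (80.8 A^-1·W):  [s·A] / [kg·m²·s⁻³·A⁻¹] = kg⁻¹·m⁻²·s⁴·A²
  781 A·s·V^-1:  A·s·V⁻¹ = A·s·(J·C⁻¹)⁻¹ = kg⁻¹·m⁻²·s⁴·A²
Both are kg⁻¹·m⁻²·s⁴·A², so they have the same dimensions and can be added.

Yes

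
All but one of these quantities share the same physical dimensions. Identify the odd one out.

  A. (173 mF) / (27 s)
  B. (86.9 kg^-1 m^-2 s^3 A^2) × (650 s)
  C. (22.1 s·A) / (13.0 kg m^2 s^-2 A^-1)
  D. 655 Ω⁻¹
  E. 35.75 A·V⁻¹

B.

Work out the base dimensions of each:
  A. [kg⁻¹·m⁻²·s⁴·A²] / [s] = kg⁻¹·m⁻²·s³·A²
  B. [kg⁻¹·m⁻²·s³·A²] · [s] = kg⁻¹·m⁻²·s⁴·A²
  C. [s·A] / [kg·m²·s⁻²·A⁻¹] = kg⁻¹·m⁻²·s³·A²
  D. Ω⁻¹ = (V·A⁻¹)⁻¹ = kg⁻¹·m⁻²·s³·A²
  E. A·V⁻¹ = A·(J·C⁻¹)⁻¹ = kg⁻¹·m⁻²·s³·A²
All reduce to kg⁻¹·m⁻²·s³·A² except B., which is kg⁻¹·m⁻²·s⁴·A².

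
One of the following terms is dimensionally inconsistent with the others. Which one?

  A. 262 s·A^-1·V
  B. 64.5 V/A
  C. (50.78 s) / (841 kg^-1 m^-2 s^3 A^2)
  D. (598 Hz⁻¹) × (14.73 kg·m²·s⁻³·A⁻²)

B.

Reduce each to base SI dimensions:
  A. V·s·A⁻¹ = J·C⁻¹·s·A⁻¹ = kg·m²·s⁻²·A⁻²
  B. V·A⁻¹ = J·C⁻¹·A⁻¹ = kg·m²·s⁻³·A⁻²
  C. [s] / [kg⁻¹·m⁻²·s³·A²] = kg·m²·s⁻²·A⁻²
  D. [s] · [kg·m²·s⁻³·A⁻²] = kg·m²·s⁻²·A⁻²
All reduce to kg·m²·s⁻²·A⁻² except B., which is kg·m²·s⁻³·A⁻².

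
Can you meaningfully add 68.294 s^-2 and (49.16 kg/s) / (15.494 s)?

No

Reduce each to base SI dimensions:
  68.294 s^-2:  s⁻²
  (49.16 kg/s) / (15.494 s):  [kg·s⁻¹] / [s] = kg·s⁻²
s⁻² ≠ kg·s⁻², so they cannot be added.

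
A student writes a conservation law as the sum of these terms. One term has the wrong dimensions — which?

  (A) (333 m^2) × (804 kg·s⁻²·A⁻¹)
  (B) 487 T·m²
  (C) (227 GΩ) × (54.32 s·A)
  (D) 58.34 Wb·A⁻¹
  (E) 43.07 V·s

In SI base units:
  (A) [m²] · [kg·s⁻²·A⁻¹] = kg·m²·s⁻²·A⁻¹
  (B) T·m² = Wb·m⁻²·m² = kg·m²·s⁻²·A⁻¹
  (C) [kg·m²·s⁻³·A⁻²] · [s·A] = kg·m²·s⁻²·A⁻¹
  (D) Wb·A⁻¹ = V·s·A⁻¹ = kg·m²·s⁻²·A⁻²
  (E) V·s = J·C⁻¹·s = kg·m²·s⁻²·A⁻¹
All reduce to kg·m²·s⁻²·A⁻¹ except (D), which is kg·m²·s⁻²·A⁻².

(D)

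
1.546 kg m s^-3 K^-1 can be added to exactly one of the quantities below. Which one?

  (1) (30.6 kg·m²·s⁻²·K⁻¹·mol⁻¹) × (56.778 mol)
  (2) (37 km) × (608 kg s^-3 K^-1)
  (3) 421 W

(2)

Reference: kg·m·s⁻³·K⁻¹.
Each option:
  (1) [kg·m²·s⁻²·K⁻¹·mol⁻¹] · [mol] = kg·m²·s⁻²·K⁻¹
  (2) [m] · [kg·s⁻³·K⁻¹] = kg·m·s⁻³·K⁻¹  ← same
  (3) W = J·s⁻¹ = kg·m²·s⁻³
Only (2) matches kg·m·s⁻³·K⁻¹.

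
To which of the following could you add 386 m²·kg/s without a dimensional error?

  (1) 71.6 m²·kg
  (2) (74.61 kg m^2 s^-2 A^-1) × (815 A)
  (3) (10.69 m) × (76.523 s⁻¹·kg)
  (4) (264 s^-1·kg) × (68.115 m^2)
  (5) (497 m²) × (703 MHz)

Reference: kg·m²·s⁻¹.
Each option:
  (1) kg·m²
  (2) [kg·m²·s⁻²·A⁻¹] · [A] = kg·m²·s⁻²
  (3) [m] · [kg·s⁻¹] = kg·m·s⁻¹
  (4) [kg·s⁻¹] · [m²] = kg·m²·s⁻¹  ← same
  (5) [m²] · [s⁻¹] = m²·s⁻¹
Only (4) matches kg·m²·s⁻¹.

(4)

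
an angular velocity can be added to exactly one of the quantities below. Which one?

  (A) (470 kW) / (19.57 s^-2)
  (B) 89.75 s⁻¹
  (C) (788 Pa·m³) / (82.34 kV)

Reference: [angular velocity] = s⁻¹.
Each option:
  (A) [kg·m²·s⁻³] / [s⁻²] = kg·m²·s⁻¹
  (B) s⁻¹  ← same
  (C) [kg·m²·s⁻²] / [kg·m²·s⁻³·A⁻¹] = s·A
Only (B) matches s⁻¹.

(B)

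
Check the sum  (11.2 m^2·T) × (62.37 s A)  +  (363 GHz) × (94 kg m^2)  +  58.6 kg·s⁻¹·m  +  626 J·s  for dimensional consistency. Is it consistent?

Reduce each to base SI dimensions:
  (11.2 m^2·T) × (62.37 s A):  [kg·m²·s⁻²·A⁻¹] · [s·A] = kg·m²·s⁻¹
  (363 GHz) × (94 kg m^2):  [s⁻¹] · [kg·m²] = kg·m²·s⁻¹
  58.6 kg·s⁻¹·m:  kg·m·s⁻¹
  626 J·s:  J·s = N·m·s = kg·m²·s⁻¹
The terms do not share a single dimension (kg·m²·s⁻¹ vs kg·m·s⁻¹).

No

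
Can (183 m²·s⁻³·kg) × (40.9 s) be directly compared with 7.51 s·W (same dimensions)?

Yes

Dimensions:
  (183 m²·s⁻³·kg) × (40.9 s):  [kg·m²·s⁻³] · [s] = kg·m²·s⁻²
  7.51 s·W:  W·s = J·s⁻¹·s = kg·m²·s⁻²
Both are kg·m²·s⁻², so they have the same dimensions and can be added.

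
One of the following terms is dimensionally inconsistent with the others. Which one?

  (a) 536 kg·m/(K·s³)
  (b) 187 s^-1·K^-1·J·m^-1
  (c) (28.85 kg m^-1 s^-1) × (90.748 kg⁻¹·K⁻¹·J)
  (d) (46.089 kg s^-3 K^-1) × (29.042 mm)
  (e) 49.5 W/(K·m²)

(e)

Expand each in SI base units:
  (a) kg·m·s⁻³·K⁻¹
  (b) J·s⁻¹·m⁻¹·K⁻¹ = N·m·s⁻¹·m⁻¹·K⁻¹ = kg·m·s⁻³·K⁻¹
  (c) [kg·m⁻¹·s⁻¹] · [m²·s⁻²·K⁻¹] = kg·m·s⁻³·K⁻¹
  (d) [kg·s⁻³·K⁻¹] · [m] = kg·m·s⁻³·K⁻¹
  (e) W·m⁻²·K⁻¹ = J·s⁻¹·m⁻²·K⁻¹ = kg·s⁻³·K⁻¹
All reduce to kg·m·s⁻³·K⁻¹ except (e), which is kg·s⁻³·K⁻¹.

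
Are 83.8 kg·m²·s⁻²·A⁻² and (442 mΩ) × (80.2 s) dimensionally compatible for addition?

Dimensions:
  83.8 kg·m²·s⁻²·A⁻²:  kg·m²·s⁻²·A⁻²
  (442 mΩ) × (80.2 s):  [kg·m²·s⁻³·A⁻²] · [s] = kg·m²·s⁻²·A⁻²
Both are kg·m²·s⁻²·A⁻², so they have the same dimensions and can be added.

Yes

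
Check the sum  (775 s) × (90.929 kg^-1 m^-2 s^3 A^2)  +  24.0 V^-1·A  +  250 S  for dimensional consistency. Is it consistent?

No

Reduce each to base SI dimensions:
  (775 s) × (90.929 kg^-1 m^-2 s^3 A^2):  [s] · [kg⁻¹·m⁻²·s³·A²] = kg⁻¹·m⁻²·s⁴·A²
  24.0 V^-1·A:  A·V⁻¹ = A·(J·C⁻¹)⁻¹ = kg⁻¹·m⁻²·s³·A²
  250 S:  S = Ω⁻¹ = kg⁻¹·m⁻²·s³·A²
The terms do not share a single dimension (kg⁻¹·m⁻²·s³·A² vs kg⁻¹·m⁻²·s⁴·A²).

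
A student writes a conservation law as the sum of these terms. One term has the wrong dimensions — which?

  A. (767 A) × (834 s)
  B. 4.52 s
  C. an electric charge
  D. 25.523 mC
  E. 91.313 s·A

B.

Expand each in SI base units:
  A. [A] · [s] = s·A
  B. s
  C. [electric charge] = s·A
  D. C = s·A
  E. A·s = s·A
All reduce to s·A except B., which is s.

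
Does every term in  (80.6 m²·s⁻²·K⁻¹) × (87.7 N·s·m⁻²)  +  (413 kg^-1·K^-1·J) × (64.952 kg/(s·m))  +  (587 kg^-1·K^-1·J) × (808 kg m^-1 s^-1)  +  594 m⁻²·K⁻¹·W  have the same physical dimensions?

In SI base units:
  (80.6 m²·s⁻²·K⁻¹) × (87.7 N·s·m⁻²):  [m²·s⁻²·K⁻¹] · [kg·m⁻¹·s⁻¹] = kg·m·s⁻³·K⁻¹
  (413 kg^-1·K^-1·J) × (64.952 kg/(s·m)):  [m²·s⁻²·K⁻¹] · [kg·m⁻¹·s⁻¹] = kg·m·s⁻³·K⁻¹
  (587 kg^-1·K^-1·J) × (808 kg m^-1 s^-1):  [m²·s⁻²·K⁻¹] · [kg·m⁻¹·s⁻¹] = kg·m·s⁻³·K⁻¹
  594 m⁻²·K⁻¹·W:  W·m⁻²·K⁻¹ = J·s⁻¹·m⁻²·K⁻¹ = kg·s⁻³·K⁻¹
The terms do not share a single dimension (kg·m·s⁻³·K⁻¹ vs kg·s⁻³·K⁻¹).

No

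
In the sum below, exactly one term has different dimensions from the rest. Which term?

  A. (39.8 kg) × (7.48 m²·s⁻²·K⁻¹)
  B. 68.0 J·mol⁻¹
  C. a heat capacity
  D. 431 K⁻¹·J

Dimensions:
  A. [kg] · [m²·s⁻²·K⁻¹] = kg·m²·s⁻²·K⁻¹
  B. J·mol⁻¹ = N·m·mol⁻¹ = kg·m²·s⁻²·mol⁻¹
  C. [heat capacity] = kg·m²·s⁻²·K⁻¹
  D. J·K⁻¹ = N·m·K⁻¹ = kg·m²·s⁻²·K⁻¹
All reduce to kg·m²·s⁻²·K⁻¹ except B., which is kg·m²·s⁻²·mol⁻¹.

B.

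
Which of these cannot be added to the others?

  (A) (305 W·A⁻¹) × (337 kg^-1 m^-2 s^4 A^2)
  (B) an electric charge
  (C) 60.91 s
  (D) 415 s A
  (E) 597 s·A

Reduce each to base SI dimensions:
  (A) [kg·m²·s⁻³·A⁻¹] · [kg⁻¹·m⁻²·s⁴·A²] = s·A
  (B) [electric charge] = s·A
  (C) s
  (D) s·A
  (E) A·s = s·A
All reduce to s·A except (C), which is s.

(C)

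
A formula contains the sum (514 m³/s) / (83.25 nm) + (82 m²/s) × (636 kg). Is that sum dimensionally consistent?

In SI base units:
  (514 m³/s) / (83.25 nm):  [m³·s⁻¹] / [m] = m²·s⁻¹
  (82 m²/s) × (636 kg):  [m²·s⁻¹] · [kg] = kg·m²·s⁻¹
m²·s⁻¹ ≠ kg·m²·s⁻¹, so they cannot be added.

No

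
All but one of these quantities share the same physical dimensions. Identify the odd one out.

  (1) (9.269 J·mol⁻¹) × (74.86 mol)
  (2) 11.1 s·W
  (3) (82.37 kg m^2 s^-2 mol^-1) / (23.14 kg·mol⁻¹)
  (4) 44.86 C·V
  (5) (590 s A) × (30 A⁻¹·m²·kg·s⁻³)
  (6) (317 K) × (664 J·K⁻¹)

(3)

Expand each in SI base units:
  (1) [kg·m²·s⁻²·mol⁻¹] · [mol] = kg·m²·s⁻²
  (2) W·s = J·s⁻¹·s = kg·m²·s⁻²
  (3) [kg·m²·s⁻²·mol⁻¹] / [kg·mol⁻¹] = m²·s⁻²
  (4) C·V = s·A·J·C⁻¹ = kg·m²·s⁻²
  (5) [s·A] · [kg·m²·s⁻³·A⁻¹] = kg·m²·s⁻²
  (6) [K] · [kg·m²·s⁻²·K⁻¹] = kg·m²·s⁻²
All reduce to kg·m²·s⁻² except (3), which is m²·s⁻².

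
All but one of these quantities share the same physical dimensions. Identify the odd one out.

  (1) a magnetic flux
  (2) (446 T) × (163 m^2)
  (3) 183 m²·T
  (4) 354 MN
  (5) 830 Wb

Reduce each to base SI dimensions:
  (1) [magnetic flux] = kg·m²·s⁻²·A⁻¹
  (2) [kg·s⁻²·A⁻¹] · [m²] = kg·m²·s⁻²·A⁻¹
  (3) T·m² = Wb·m⁻²·m² = kg·m²·s⁻²·A⁻¹
  (4) N = kg·m·s⁻²
  (5) Wb = V·s = kg·m²·s⁻²·A⁻¹
All reduce to kg·m²·s⁻²·A⁻¹ except (4), which is kg·m·s⁻².

(4)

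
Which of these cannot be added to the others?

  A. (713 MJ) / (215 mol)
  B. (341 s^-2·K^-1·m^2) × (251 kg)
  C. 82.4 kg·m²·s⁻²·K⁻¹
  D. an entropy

Expand each in SI base units:
  A. [kg·m²·s⁻²] / [mol] = kg·m²·s⁻²·mol⁻¹
  B. [m²·s⁻²·K⁻¹] · [kg] = kg·m²·s⁻²·K⁻¹
  C. kg·m²·s⁻²·K⁻¹
  D. [entropy] = kg·m²·s⁻²·K⁻¹
All reduce to kg·m²·s⁻²·K⁻¹ except A., which is kg·m²·s⁻²·mol⁻¹.

A.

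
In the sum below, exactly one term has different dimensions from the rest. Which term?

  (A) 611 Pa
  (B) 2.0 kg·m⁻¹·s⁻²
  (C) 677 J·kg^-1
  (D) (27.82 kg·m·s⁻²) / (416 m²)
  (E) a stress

(C)

Reduce each to base SI dimensions:
  (A) Pa = N·m⁻² = kg·m⁻¹·s⁻²
  (B) kg·m⁻¹·s⁻²
  (C) J·kg⁻¹ = N·m·kg⁻¹ = m²·s⁻²
  (D) [kg·m·s⁻²] / [m²] = kg·m⁻¹·s⁻²
  (E) [stress] = kg·m⁻¹·s⁻²
All reduce to kg·m⁻¹·s⁻² except (C), which is m²·s⁻².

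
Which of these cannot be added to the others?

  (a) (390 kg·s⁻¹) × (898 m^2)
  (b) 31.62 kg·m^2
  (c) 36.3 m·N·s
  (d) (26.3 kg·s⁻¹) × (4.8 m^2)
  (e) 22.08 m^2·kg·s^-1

(b)

Reduce each to base SI dimensions:
  (a) [kg·s⁻¹] · [m²] = kg·m²·s⁻¹
  (b) kg·m²
  (c) N·m·s = kg·m·s⁻²·m·s = kg·m²·s⁻¹
  (d) [kg·s⁻¹] · [m²] = kg·m²·s⁻¹
  (e) kg·m²·s⁻¹
All reduce to kg·m²·s⁻¹ except (b), which is kg·m².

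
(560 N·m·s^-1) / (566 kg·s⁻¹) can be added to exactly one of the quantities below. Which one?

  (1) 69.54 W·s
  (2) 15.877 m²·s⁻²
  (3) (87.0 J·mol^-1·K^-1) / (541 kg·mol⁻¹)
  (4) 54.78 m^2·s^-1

Reference: [kg·m²·s⁻³] / [kg·s⁻¹] = m²·s⁻².
Each option:
  (1) W·s = J·s⁻¹·s = kg·m²·s⁻²
  (2) m²·s⁻²  ← same
  (3) [kg·m²·s⁻²·K⁻¹·mol⁻¹] / [kg·mol⁻¹] = m²·s⁻²·K⁻¹
  (4) m²·s⁻¹
Only (2) matches m²·s⁻².

(2)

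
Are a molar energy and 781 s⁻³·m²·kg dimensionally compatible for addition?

Reduce each to base SI dimensions:
  a molar energy:  [molar energy] = kg·m²·s⁻²·mol⁻¹
  781 s⁻³·m²·kg:  kg·m²·s⁻³
kg·m²·s⁻²·mol⁻¹ ≠ kg·m²·s⁻³, so they cannot be added.

No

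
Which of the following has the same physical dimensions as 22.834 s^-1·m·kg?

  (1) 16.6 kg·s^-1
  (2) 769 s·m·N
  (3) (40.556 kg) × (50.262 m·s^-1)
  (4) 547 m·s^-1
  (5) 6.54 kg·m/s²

Reference: kg·m·s⁻¹.
Each option:
  (1) kg·s⁻¹
  (2) N·m·s = kg·m·s⁻²·m·s = kg·m²·s⁻¹
  (3) [kg] · [m·s⁻¹] = kg·m·s⁻¹  ← same
  (4) m·s⁻¹
  (5) kg·m·s⁻²
Only (3) matches kg·m·s⁻¹.

(3)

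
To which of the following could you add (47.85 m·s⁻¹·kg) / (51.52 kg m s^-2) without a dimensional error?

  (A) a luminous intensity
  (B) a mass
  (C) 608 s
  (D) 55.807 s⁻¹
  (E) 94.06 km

(C)

Reference: [kg·m·s⁻¹] / [kg·m·s⁻²] = s.
Each option:
  (A) [luminous intensity] = cd
  (B) [mass] = kg
  (C) s  ← same
  (D) s⁻¹
  (E) m
Only (C) matches s.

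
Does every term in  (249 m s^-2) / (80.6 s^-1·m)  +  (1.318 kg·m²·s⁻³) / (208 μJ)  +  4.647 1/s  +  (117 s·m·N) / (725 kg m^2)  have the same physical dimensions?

Dimensions:
  (249 m s^-2) / (80.6 s^-1·m):  [m·s⁻²] / [m·s⁻¹] = s⁻¹
  (1.318 kg·m²·s⁻³) / (208 μJ):  [kg·m²·s⁻³] / [kg·m²·s⁻²] = s⁻¹
  4.647 1/s:  s⁻¹
  (117 s·m·N) / (725 kg m^2):  [kg·m²·s⁻¹] / [kg·m²] = s⁻¹
Every term reduces to s⁻¹.

Yes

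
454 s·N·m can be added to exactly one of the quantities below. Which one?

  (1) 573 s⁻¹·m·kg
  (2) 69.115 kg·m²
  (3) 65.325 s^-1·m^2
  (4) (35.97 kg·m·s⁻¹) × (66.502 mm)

(4)

Reference: N·m·s = kg·m·s⁻²·m·s = kg·m²·s⁻¹.
Each option:
  (1) kg·m·s⁻¹
  (2) kg·m²
  (3) m²·s⁻¹
  (4) [kg·m·s⁻¹] · [m] = kg·m²·s⁻¹  ← same
Only (4) matches kg·m²·s⁻¹.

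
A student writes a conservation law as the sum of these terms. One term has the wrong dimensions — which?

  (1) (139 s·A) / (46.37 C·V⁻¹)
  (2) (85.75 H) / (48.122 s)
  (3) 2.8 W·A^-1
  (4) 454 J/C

(2)

Work out the base dimensions of each:
  (1) [s·A] / [kg⁻¹·m⁻²·s⁴·A²] = kg·m²·s⁻³·A⁻¹
  (2) [kg·m²·s⁻²·A⁻²] / [s] = kg·m²·s⁻³·A⁻²
  (3) W·A⁻¹ = J·s⁻¹·A⁻¹ = kg·m²·s⁻³·A⁻¹
  (4) J·C⁻¹ = N·m·(s·A)⁻¹ = kg·m²·s⁻³·A⁻¹
All reduce to kg·m²·s⁻³·A⁻¹ except (2), which is kg·m²·s⁻³·A⁻².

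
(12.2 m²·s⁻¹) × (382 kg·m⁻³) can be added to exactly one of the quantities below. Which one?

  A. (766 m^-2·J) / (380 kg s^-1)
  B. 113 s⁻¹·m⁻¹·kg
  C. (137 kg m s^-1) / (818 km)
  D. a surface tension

B.

Reference: [m²·s⁻¹] · [kg·m⁻³] = kg·m⁻¹·s⁻¹.
Each option:
  A. [kg·s⁻²] / [kg·s⁻¹] = s⁻¹
  B. kg·m⁻¹·s⁻¹  ← same
  C. [kg·m·s⁻¹] / [m] = kg·s⁻¹
  D. [surface tension] = kg·s⁻²
Only B. matches kg·m⁻¹·s⁻¹.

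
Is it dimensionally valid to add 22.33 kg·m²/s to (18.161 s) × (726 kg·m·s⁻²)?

No

Dimensions:
  22.33 kg·m²/s:  kg·m²·s⁻¹
  (18.161 s) × (726 kg·m·s⁻²):  [s] · [kg·m·s⁻²] = kg·m·s⁻¹
kg·m²·s⁻¹ ≠ kg·m·s⁻¹, so they cannot be added.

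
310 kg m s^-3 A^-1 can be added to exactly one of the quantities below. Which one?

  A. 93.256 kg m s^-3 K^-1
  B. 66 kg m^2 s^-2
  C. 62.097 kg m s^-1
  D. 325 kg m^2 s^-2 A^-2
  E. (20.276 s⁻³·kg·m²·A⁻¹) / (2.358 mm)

E.

Reference: kg·m·s⁻³·A⁻¹.
Each option:
  A. kg·m·s⁻³·K⁻¹
  B. kg·m²·s⁻²
  C. kg·m·s⁻¹
  D. kg·m²·s⁻²·A⁻²
  E. [kg·m²·s⁻³·A⁻¹] / [m] = kg·m·s⁻³·A⁻¹  ← same
Only E. matches kg·m·s⁻³·A⁻¹.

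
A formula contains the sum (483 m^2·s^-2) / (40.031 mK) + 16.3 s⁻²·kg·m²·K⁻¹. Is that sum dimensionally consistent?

Dimensions:
  (483 m^2·s^-2) / (40.031 mK):  [m²·s⁻²] / [K] = m²·s⁻²·K⁻¹
  16.3 s⁻²·kg·m²·K⁻¹:  kg·m²·s⁻²·K⁻¹
m²·s⁻²·K⁻¹ ≠ kg·m²·s⁻²·K⁻¹, so they cannot be added.

No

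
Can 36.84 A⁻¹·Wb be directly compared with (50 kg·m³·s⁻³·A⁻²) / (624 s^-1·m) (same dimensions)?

Work out the base dimensions of each:
  36.84 A⁻¹·Wb:  Wb·A⁻¹ = V·s·A⁻¹ = kg·m²·s⁻²·A⁻²
  (50 kg·m³·s⁻³·A⁻²) / (624 s^-1·m):  [kg·m³·s⁻³·A⁻²] / [m·s⁻¹] = kg·m²·s⁻²·A⁻²
Both are kg·m²·s⁻²·A⁻², so they have the same dimensions and can be added.

Yes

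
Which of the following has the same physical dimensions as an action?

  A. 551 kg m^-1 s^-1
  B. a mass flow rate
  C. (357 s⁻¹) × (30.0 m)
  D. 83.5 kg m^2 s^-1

D.

Reference: [action] = kg·m²·s⁻¹.
Each option:
  A. kg·m⁻¹·s⁻¹
  B. [mass flow rate] = kg·s⁻¹
  C. [s⁻¹] · [m] = m·s⁻¹
  D. kg·m²·s⁻¹  ← same
Only D. matches kg·m²·s⁻¹.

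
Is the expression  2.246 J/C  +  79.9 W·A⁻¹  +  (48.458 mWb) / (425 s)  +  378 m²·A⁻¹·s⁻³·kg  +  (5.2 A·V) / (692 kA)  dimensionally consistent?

Reduce each to base SI dimensions:
  2.246 J/C:  J·C⁻¹ = N·m·(s·A)⁻¹ = kg·m²·s⁻³·A⁻¹
  79.9 W·A⁻¹:  W·A⁻¹ = J·s⁻¹·A⁻¹ = kg·m²·s⁻³·A⁻¹
  (48.458 mWb) / (425 s):  [kg·m²·s⁻²·A⁻¹] / [s] = kg·m²·s⁻³·A⁻¹
  378 m²·A⁻¹·s⁻³·kg:  kg·m²·s⁻³·A⁻¹
  (5.2 A·V) / (692 kA):  [kg·m²·s⁻³] / [A] = kg·m²·s⁻³·A⁻¹
Every term reduces to kg·m²·s⁻³·A⁻¹.

Yes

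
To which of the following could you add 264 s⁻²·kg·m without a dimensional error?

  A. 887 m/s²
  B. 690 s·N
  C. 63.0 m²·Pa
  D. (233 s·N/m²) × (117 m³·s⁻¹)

C.

Reference: kg·m·s⁻².
Each option:
  A. m·s⁻²
  B. N·s = kg·m·s⁻²·s = kg·m·s⁻¹
  C. Pa·m² = N·m⁻²·m² = kg·m·s⁻²  ← same
  D. [kg·m⁻¹·s⁻¹] · [m³·s⁻¹] = kg·m²·s⁻²
Only C. matches kg·m·s⁻².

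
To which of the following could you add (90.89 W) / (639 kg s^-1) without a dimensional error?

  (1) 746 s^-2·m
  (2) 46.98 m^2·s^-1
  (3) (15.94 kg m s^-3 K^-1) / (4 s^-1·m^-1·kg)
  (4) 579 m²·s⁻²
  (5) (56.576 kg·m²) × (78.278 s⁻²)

Reference: [kg·m²·s⁻³] / [kg·s⁻¹] = m²·s⁻².
Each option:
  (1) m·s⁻²
  (2) m²·s⁻¹
  (3) [kg·m·s⁻³·K⁻¹] / [kg·m⁻¹·s⁻¹] = m²·s⁻²·K⁻¹
  (4) m²·s⁻²  ← same
  (5) [kg·m²] · [s⁻²] = kg·m²·s⁻²
Only (4) matches m²·s⁻².

(4)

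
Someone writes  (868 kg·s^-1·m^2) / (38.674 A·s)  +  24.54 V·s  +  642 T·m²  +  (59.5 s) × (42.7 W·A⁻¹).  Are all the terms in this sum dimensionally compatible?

Reduce each to base SI dimensions:
  (868 kg·s^-1·m^2) / (38.674 A·s):  [kg·m²·s⁻¹] / [s·A] = kg·m²·s⁻²·A⁻¹
  24.54 V·s:  V·s = J·C⁻¹·s = kg·m²·s⁻²·A⁻¹
  642 T·m²:  T·m² = Wb·m⁻²·m² = kg·m²·s⁻²·A⁻¹
  (59.5 s) × (42.7 W·A⁻¹):  [s] · [kg·m²·s⁻³·A⁻¹] = kg·m²·s⁻²·A⁻¹
Every term reduces to kg·m²·s⁻²·A⁻¹.

Yes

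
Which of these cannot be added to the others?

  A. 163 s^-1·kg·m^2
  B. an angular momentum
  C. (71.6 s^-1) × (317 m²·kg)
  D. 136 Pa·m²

D.

In SI base units:
  A. kg·m²·s⁻¹
  B. [angular momentum] = kg·m²·s⁻¹
  C. [s⁻¹] · [kg·m²] = kg·m²·s⁻¹
  D. Pa·m² = N·m⁻²·m² = kg·m·s⁻²
All reduce to kg·m²·s⁻¹ except D., which is kg·m·s⁻².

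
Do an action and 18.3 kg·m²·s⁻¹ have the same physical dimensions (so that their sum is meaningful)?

Reduce each to base SI dimensions:
  an action:  [action] = kg·m²·s⁻¹
  18.3 kg·m²·s⁻¹:  kg·m²·s⁻¹
Both are kg·m²·s⁻¹, so they have the same dimensions and can be added.

Yes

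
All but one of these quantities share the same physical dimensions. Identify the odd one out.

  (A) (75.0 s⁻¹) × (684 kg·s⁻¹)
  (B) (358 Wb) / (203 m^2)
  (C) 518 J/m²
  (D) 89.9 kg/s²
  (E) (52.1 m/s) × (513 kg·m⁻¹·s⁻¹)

(B)

Expand each in SI base units:
  (A) [s⁻¹] · [kg·s⁻¹] = kg·s⁻²
  (B) [kg·m²·s⁻²·A⁻¹] / [m²] = kg·s⁻²·A⁻¹
  (C) J·m⁻² = N·m·m⁻² = kg·s⁻²
  (D) kg·s⁻²
  (E) [m·s⁻¹] · [kg·m⁻¹·s⁻¹] = kg·s⁻²
All reduce to kg·s⁻² except (B), which is kg·s⁻²·A⁻¹.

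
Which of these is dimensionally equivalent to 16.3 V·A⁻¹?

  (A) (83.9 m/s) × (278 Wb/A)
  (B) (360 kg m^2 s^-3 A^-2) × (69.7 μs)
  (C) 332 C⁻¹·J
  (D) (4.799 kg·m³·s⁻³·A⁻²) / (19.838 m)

(D)

Reference: V·A⁻¹ = J·C⁻¹·A⁻¹ = kg·m²·s⁻³·A⁻².
Each option:
  (A) [m·s⁻¹] · [kg·m²·s⁻²·A⁻²] = kg·m³·s⁻³·A⁻²
  (B) [kg·m²·s⁻³·A⁻²] · [s] = kg·m²·s⁻²·A⁻²
  (C) J·C⁻¹ = N·m·(s·A)⁻¹ = kg·m²·s⁻³·A⁻¹
  (D) [kg·m³·s⁻³·A⁻²] / [m] = kg·m²·s⁻³·A⁻²  ← same
Only (D) matches kg·m²·s⁻³·A⁻².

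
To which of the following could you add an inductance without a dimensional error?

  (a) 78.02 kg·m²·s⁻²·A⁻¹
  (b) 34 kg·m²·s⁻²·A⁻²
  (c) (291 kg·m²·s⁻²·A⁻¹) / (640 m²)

(b)

Reference: [inductance] = kg·m²·s⁻²·A⁻².
Each option:
  (a) kg·m²·s⁻²·A⁻¹
  (b) kg·m²·s⁻²·A⁻²  ← same
  (c) [kg·m²·s⁻²·A⁻¹] / [m²] = kg·s⁻²·A⁻¹
Only (b) matches kg·m²·s⁻²·A⁻².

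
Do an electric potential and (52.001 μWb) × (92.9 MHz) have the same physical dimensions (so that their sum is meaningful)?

In SI base units:
  an electric potential:  [electric potential] = kg·m²·s⁻³·A⁻¹
  (52.001 μWb) × (92.9 MHz):  [kg·m²·s⁻²·A⁻¹] · [s⁻¹] = kg·m²·s⁻³·A⁻¹
Both are kg·m²·s⁻³·A⁻¹, so they have the same dimensions and can be added.

Yes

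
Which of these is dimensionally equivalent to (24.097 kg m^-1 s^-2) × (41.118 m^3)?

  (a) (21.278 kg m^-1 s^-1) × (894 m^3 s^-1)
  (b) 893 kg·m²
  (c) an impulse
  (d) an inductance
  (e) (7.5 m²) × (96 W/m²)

Reference: [kg·m⁻¹·s⁻²] · [m³] = kg·m²·s⁻².
Each option:
  (a) [kg·m⁻¹·s⁻¹] · [m³·s⁻¹] = kg·m²·s⁻²  ← same
  (b) kg·m²
  (c) [impulse] = kg·m·s⁻¹
  (d) [inductance] = kg·m²·s⁻²·A⁻²
  (e) [m²] · [kg·s⁻³] = kg·m²·s⁻³
Only (a) matches kg·m²·s⁻².

(a)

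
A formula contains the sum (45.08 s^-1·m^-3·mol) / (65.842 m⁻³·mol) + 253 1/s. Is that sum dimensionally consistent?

Reduce each to base SI dimensions:
  (45.08 s^-1·m^-3·mol) / (65.842 m⁻³·mol):  [m⁻³·s⁻¹·mol] / [m⁻³·mol] = s⁻¹
  253 1/s:  s⁻¹
Both are s⁻¹, so they have the same dimensions and can be added.

Yes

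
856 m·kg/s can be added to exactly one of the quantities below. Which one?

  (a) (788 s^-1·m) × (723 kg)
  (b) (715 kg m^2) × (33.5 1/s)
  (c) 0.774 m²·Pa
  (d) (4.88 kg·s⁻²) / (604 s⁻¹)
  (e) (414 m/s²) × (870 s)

(a)

Reference: kg·m·s⁻¹.
Each option:
  (a) [m·s⁻¹] · [kg] = kg·m·s⁻¹  ← same
  (b) [kg·m²] · [s⁻¹] = kg·m²·s⁻¹
  (c) Pa·m² = N·m⁻²·m² = kg·m·s⁻²
  (d) [kg·s⁻²] / [s⁻¹] = kg·s⁻¹
  (e) [m·s⁻²] · [s] = m·s⁻¹
Only (a) matches kg·m·s⁻¹.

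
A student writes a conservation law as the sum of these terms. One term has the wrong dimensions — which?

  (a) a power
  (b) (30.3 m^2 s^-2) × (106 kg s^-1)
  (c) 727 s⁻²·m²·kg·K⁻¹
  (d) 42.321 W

(c)

Reduce each to base SI dimensions:
  (a) [power] = kg·m²·s⁻³
  (b) [m²·s⁻²] · [kg·s⁻¹] = kg·m²·s⁻³
  (c) kg·m²·s⁻²·K⁻¹
  (d) W = J·s⁻¹ = kg·m²·s⁻³
All reduce to kg·m²·s⁻³ except (c), which is kg·m²·s⁻²·K⁻¹.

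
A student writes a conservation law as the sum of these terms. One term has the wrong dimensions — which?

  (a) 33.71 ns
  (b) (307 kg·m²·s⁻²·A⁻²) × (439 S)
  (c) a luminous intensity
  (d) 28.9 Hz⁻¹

Reduce each to base SI dimensions:
  (a) s
  (b) [kg·m²·s⁻²·A⁻²] · [kg⁻¹·m⁻²·s³·A²] = s
  (c) [luminous intensity] = cd
  (d) Hz⁻¹ = (s⁻¹)⁻¹ = s
All reduce to s except (c), which is cd.

(c)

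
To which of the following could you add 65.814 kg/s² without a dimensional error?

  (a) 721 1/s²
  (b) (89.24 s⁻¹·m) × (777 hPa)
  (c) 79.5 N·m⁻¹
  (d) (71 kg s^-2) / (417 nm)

Reference: kg·s⁻².
Each option:
  (a) s⁻²
  (b) [m·s⁻¹] · [kg·m⁻¹·s⁻²] = kg·s⁻³
  (c) N·m⁻¹ = kg·m·s⁻²·m⁻¹ = kg·s⁻²  ← same
  (d) [kg·s⁻²] / [m] = kg·m⁻¹·s⁻²
Only (c) matches kg·s⁻².

(c)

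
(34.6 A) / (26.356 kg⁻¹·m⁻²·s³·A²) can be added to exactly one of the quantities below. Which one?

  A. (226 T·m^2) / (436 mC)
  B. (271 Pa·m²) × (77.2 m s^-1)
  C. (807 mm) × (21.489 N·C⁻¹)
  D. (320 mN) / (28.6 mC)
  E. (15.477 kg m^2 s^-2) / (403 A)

Reference: [A] / [kg⁻¹·m⁻²·s³·A²] = kg·m²·s⁻³·A⁻¹.
Each option:
  A. [kg·m²·s⁻²·A⁻¹] / [s·A] = kg·m²·s⁻³·A⁻²
  B. [kg·m·s⁻²] · [m·s⁻¹] = kg·m²·s⁻³
  C. [m] · [kg·m·s⁻³·A⁻¹] = kg·m²·s⁻³·A⁻¹  ← same
  D. [kg·m·s⁻²] / [s·A] = kg·m·s⁻³·A⁻¹
  E. [kg·m²·s⁻²] / [A] = kg·m²·s⁻²·A⁻¹
Only C. matches kg·m²·s⁻³·A⁻¹.

C.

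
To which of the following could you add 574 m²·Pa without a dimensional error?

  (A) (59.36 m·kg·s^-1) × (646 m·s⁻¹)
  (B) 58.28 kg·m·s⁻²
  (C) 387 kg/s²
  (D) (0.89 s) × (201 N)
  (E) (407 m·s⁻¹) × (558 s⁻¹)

(B)

Reference: Pa·m² = N·m⁻²·m² = kg·m·s⁻².
Each option:
  (A) [kg·m·s⁻¹] · [m·s⁻¹] = kg·m²·s⁻²
  (B) kg·m·s⁻²  ← same
  (C) kg·s⁻²
  (D) [s] · [kg·m·s⁻²] = kg·m·s⁻¹
  (E) [m·s⁻¹] · [s⁻¹] = m·s⁻²
Only (B) matches kg·m·s⁻².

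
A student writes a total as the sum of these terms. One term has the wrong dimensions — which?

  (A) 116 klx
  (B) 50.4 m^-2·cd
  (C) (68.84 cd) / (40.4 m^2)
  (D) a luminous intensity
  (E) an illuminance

(D)

Work out the base dimensions of each:
  (A) lx = lm·m⁻² = m⁻²·cd
  (B) cd·m⁻² = m⁻²·cd
  (C) [cd] / [m²] = m⁻²·cd
  (D) [luminous intensity] = cd
  (E) [illuminance] = m⁻²·cd
All reduce to m⁻²·cd except (D), which is cd.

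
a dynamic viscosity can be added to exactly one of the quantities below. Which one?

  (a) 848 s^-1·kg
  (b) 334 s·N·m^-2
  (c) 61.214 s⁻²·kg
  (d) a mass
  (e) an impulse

Reference: [dynamic viscosity] = kg·m⁻¹·s⁻¹.
Each option:
  (a) kg·s⁻¹
  (b) N·s·m⁻² = kg·m·s⁻²·s·m⁻² = kg·m⁻¹·s⁻¹  ← same
  (c) kg·s⁻²
  (d) [mass] = kg
  (e) [impulse] = kg·m·s⁻¹
Only (b) matches kg·m⁻¹·s⁻¹.

(b)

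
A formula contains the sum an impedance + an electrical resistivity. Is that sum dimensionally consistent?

Dimensions:
  an impedance:  [impedance] = kg·m²·s⁻³·A⁻²
  an electrical resistivity:  [electrical resistivity] = kg·m³·s⁻³·A⁻²
kg·m²·s⁻³·A⁻² ≠ kg·m³·s⁻³·A⁻², so they cannot be added.

No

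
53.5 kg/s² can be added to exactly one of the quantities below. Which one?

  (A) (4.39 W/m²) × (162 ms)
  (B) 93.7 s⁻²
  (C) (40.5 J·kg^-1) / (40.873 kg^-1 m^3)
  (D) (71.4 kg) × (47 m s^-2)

(A)

Reference: kg·s⁻².
Each option:
  (A) [kg·s⁻³] · [s] = kg·s⁻²  ← same
  (B) s⁻²
  (C) [m²·s⁻²] / [kg⁻¹·m³] = kg·m⁻¹·s⁻²
  (D) [kg] · [m·s⁻²] = kg·m·s⁻²
Only (A) matches kg·s⁻².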